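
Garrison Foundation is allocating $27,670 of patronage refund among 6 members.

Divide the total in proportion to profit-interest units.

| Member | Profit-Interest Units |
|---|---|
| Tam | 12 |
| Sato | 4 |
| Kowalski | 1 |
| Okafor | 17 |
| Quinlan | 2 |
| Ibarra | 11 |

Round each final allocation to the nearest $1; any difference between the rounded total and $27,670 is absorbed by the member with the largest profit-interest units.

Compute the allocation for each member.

Total profit-interest units = 12 + 4 + 1 + 17 + 2 + 11 = 47.
Proportional shares: Tam 7,064.68; Sato 2,354.89; Kowalski 588.72; Okafor 10,008.30; Quinlan 1,177.45; Ibarra 6,475.96.
At nearest $1: Tam $7,065; Sato $2,355; Kowalski $589; Okafor $10,008; Quinlan $1,177; Ibarra $6,476. Sum = $27,670.
Rounded total matches; no reconciliation needed.

Tam: $7,065; Sato: $2,355; Kowalski: $589; Okafor: $10,008; Quinlan: $1,177; Ibarra: $6,476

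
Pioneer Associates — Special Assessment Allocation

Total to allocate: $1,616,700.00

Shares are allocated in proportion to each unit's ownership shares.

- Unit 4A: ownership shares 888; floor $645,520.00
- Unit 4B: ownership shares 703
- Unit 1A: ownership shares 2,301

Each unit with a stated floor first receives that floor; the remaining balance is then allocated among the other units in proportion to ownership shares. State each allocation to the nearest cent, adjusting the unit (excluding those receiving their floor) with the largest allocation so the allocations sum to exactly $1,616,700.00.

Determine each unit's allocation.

Minimums first: Unit 4A $645,520.00. Remaining pool $971,180.00.
Remaining pool split over remaining ownership shares 3,004: Unit 4B 227,276.8109 → $227,276.81; Unit 1A 743,903.1891 → $743,903.19.

Unit 4A: $645,520.00 · Unit 4B: $227,276.81 · Unit 1A: $743,903.19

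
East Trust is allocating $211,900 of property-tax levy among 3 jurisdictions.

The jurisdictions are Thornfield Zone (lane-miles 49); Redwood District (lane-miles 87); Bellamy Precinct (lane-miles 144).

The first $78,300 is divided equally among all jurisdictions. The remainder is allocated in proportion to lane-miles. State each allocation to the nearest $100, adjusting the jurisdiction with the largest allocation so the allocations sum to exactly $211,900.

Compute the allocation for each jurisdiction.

$78,300 shared equally gives $26,100 per jurisdiction.
Remainder $133,600 by lane-miles (total 280): Thornfield Zone 23,380.00 → $23,400; Redwood District 41,511.43 → $41,500; Bellamy Precinct 68,708.57 → $68,700.
Totals: Thornfield Zone $26,100 + $23,400 = $49,500; Redwood District $26,100 + $41,500 = $67,600; Bellamy Precinct $26,100 + $68,700 = $94,800.

Thornfield Zone: $49,500; Redwood District: $67,600; Bellamy Precinct: $94,800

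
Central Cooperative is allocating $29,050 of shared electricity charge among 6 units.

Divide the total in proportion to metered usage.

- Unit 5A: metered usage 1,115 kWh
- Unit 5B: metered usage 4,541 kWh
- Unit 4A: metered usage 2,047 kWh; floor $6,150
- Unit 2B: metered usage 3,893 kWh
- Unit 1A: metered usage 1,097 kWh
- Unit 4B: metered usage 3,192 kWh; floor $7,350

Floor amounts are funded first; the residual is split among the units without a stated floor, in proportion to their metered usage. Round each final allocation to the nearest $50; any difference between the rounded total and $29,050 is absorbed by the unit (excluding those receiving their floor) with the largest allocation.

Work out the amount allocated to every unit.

Unit 5A: $1,650; Unit 5B: $6,600; Unit 4A: $6,150; Unit 2B: $5,700; Unit 1A: $1,600; Unit 4B: $7,350

Guaranteed amounts: Unit 4A $6,150; Unit 4B $7,350. Residual $15,550.
Residual split over remaining metered usage 10,646: Unit 5A 1,628.62 → $1,650; Unit 5B 6,632.78 → $6,650; Unit 2B 5,686.28 → $5,700; Unit 1A 1,602.32 → $1,600.
Rounding difference −$50 applied to Unit 5B → $6,600.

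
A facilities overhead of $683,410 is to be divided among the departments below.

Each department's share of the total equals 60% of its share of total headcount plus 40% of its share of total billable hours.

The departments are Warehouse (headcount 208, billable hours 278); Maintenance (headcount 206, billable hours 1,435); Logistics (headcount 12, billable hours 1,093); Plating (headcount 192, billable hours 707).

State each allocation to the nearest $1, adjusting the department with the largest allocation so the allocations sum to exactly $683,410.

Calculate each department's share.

Warehouse: $159,642 | Maintenance: $248,346 | Logistics: $93,014 | Plating: $182,408

Totals — headcount 618, billable hours 3,513.
Combined weights (60% headcount + 40% billable hours): Warehouse 0.2336; Maintenance 0.3634; Logistics 0.1361; Plating 0.2669.
Proportional shares: Warehouse 159,641.57; Maintenance 248,346.49; Logistics 93,013.82; Plating 182,408.12.
Rounded to nearest $1: Warehouse $159,642; Maintenance $248,346; Logistics $93,014; Plating $182,408. Sum = $683,410.
No rounding difference to absorb.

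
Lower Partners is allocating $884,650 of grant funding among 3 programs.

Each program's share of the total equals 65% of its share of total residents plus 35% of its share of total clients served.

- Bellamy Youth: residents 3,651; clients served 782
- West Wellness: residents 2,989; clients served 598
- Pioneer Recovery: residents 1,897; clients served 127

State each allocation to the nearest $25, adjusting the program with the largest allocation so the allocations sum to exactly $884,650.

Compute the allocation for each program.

Residents total 8,537; clients served total 1,507.
Combined weights (65% residents + 35% clients served): Bellamy Youth 0.4596; West Wellness 0.3665; Pioneer Recovery 0.1739.
Unrounded shares: Bellamy Youth 406,587.95; West Wellness 324,193.39; Pioneer Recovery 153,868.65.
After rounding ($25): Bellamy Youth $406,600; West Wellness $324,200; Pioneer Recovery $153,875. Sum = $884,675.
Difference $884,650 − $884,675 = −$25 applied to largest allocation (Bellamy Youth): Bellamy Youth becomes $406,575.

Bellamy Youth: $406,575 | West Wellness: $324,200 | Pioneer Recovery: $153,875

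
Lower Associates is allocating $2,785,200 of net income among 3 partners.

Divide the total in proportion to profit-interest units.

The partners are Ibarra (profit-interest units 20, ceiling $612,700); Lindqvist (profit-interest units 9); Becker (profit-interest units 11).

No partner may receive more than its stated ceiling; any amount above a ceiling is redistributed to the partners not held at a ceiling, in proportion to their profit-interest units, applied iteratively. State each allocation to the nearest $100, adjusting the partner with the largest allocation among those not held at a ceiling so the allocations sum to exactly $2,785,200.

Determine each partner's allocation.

Ibarra: $612,700; Lindqvist: $977,600; Becker: $1,194,900

Combined profit-interest units = 40.
Pro-rata shares before constraints: Ibarra 1,392,600.00; Lindqvist 626,670.00; Becker 765,930.00.
Cap binds for Ibarra ($612,700); residual $2,172,500 reallocated over remaining profit-interest units 20.
Shares after redistribution: Lindqvist 977,625.00 → $977,600; Becker 1,194,875.00 → $1,194,900.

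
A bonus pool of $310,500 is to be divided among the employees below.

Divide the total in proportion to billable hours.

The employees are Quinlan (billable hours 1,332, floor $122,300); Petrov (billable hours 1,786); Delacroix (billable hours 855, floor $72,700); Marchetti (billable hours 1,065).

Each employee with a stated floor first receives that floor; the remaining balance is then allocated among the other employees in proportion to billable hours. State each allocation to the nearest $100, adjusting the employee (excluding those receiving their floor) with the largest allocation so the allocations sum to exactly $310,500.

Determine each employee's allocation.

Fund the minimums — Quinlan $122,300; Delacroix $72,700. Remaining pool $115,500.
Remaining pool split over remaining billable hours 2,851: Petrov 72,354.61 → $72,400; Marchetti 43,145.39 → $43,100.

Quinlan: $122,300 | Petrov: $72,400 | Delacroix: $72,700 | Marchetti: $43,100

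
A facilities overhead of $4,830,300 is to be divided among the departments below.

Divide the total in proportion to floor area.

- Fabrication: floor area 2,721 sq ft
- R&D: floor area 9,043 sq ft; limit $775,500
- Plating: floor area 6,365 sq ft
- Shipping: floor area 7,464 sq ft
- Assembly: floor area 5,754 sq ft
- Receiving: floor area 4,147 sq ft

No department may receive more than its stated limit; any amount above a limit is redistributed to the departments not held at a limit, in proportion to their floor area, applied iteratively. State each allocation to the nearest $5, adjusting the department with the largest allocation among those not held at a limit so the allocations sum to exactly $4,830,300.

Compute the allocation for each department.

Total floor area = 35,494.
Unconstrained shares: Fabrication 370,294.88; R&D 1,230,641.88; Plating 866,198.78; Shipping 1,015,759.26; Assembly 783,049.14; Receiving 564,356.06.
Cap binds for R&D ($775,500); balance $4,054,800 reallocated over remaining floor area 26,451.
Remaining shares: Fabrication 417,115.07 → $417,115; Plating 975,721.22 → $975,720; Shipping 1,144,192.17 → $1,144,190; Assembly 882,058.12 → $882,060; Receiving 635,713.42 → $635,715.

Fabrication: $417,115 · R&D: $775,500 · Plating: $975,720 · Shipping: $1,144,190 · Assembly: $882,060 · Receiving: $635,715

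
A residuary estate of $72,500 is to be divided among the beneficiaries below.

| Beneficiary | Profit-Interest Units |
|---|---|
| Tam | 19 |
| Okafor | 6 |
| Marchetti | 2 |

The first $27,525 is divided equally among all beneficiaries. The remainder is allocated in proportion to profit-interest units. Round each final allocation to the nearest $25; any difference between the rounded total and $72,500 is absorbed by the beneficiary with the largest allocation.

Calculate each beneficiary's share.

Tam: $40,825; Okafor: $19,175; Marchetti: $12,500

$27,525 shared equally gives $9,175 per beneficiary.
Remainder $44,975 by profit-interest units (total 27): Tam 31,649.07 → $31,650; Okafor 9,994.44 → $10,000; Marchetti 3,331.48 → $3,325.
Totals: Tam $9,175 + $31,650 = $40,825; Okafor $9,175 + $10,000 = $19,175; Marchetti $9,175 + $3,325 = $12,500.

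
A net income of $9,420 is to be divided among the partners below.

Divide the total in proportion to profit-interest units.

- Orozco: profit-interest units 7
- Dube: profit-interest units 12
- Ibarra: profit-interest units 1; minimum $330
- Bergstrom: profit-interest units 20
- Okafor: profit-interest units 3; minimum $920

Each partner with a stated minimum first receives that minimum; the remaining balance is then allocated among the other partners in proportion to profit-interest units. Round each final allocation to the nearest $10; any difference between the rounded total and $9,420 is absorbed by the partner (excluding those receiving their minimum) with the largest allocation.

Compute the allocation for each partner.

Orozco: $1,470 | Dube: $2,510 | Ibarra: $330 | Bergstrom: $4,190 | Okafor: $920

Fund the minimums — Ibarra $330; Okafor $920. Balance $8,170.
Balance split over remaining profit-interest units 39: Orozco 1,466.41 → $1,470; Dube 2,513.85 → $2,510; Bergstrom 4,189.74 → $4,190.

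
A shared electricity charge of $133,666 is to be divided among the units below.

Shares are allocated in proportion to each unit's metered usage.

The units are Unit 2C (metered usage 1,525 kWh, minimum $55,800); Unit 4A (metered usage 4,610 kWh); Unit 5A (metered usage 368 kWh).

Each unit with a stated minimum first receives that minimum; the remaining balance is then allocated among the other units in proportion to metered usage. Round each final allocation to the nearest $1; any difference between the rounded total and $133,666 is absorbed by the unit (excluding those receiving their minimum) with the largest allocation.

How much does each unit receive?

Unit 2C: $55,800 · Unit 4A: $72,110 · Unit 5A: $5,756

Guaranteed amounts: Unit 2C $55,800. Residual $77,866.
Residual split over remaining metered usage 4,978: Unit 4A 72,109.73 → $72,110; Unit 5A 5,756.27 → $5,756.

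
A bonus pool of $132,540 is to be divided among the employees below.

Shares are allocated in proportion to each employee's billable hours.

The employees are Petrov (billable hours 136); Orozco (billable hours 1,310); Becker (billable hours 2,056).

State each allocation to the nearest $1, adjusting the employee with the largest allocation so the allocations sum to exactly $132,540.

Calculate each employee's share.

Petrov: $5,147 | Orozco: $49,579 | Becker: $77,814

Sum of billable hours: 3,502.
Unrounded shares: Petrov 136/3,502 × $132,540 = 5,147.18; Orozco 1,310/3,502 × $132,540 = 49,579.497; Becker 2,056/3,502 × $132,540 = 77,813.32.
At nearest $1: Petrov $5,147; Orozco $49,579; Becker $77,813. Sum = $132,539.
Difference $132,540 − $132,539 = +$1 applied to largest allocation (Becker): Becker becomes $77,814.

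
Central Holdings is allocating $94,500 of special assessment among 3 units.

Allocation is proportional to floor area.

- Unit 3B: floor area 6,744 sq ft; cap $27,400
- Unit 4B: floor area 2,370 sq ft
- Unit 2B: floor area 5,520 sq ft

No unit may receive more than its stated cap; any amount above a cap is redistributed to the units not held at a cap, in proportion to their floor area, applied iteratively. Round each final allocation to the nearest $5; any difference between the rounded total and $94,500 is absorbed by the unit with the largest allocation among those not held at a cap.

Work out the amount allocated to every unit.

Unit 3B: $27,400 · Unit 4B: $20,155 · Unit 2B: $46,945

Total floor area = 14,634.
Unconstrained shares: Unit 3B 43,549.82; Unit 4B 15,304.43; Unit 2B 35,645.76.
Cap binds for Unit 3B ($27,400); remaining pool $67,100 reallocated over remaining floor area 7,890.
Redistributed shares: Unit 4B 20,155.51 → $20,155; Unit 2B 46,944.49 → $46,945.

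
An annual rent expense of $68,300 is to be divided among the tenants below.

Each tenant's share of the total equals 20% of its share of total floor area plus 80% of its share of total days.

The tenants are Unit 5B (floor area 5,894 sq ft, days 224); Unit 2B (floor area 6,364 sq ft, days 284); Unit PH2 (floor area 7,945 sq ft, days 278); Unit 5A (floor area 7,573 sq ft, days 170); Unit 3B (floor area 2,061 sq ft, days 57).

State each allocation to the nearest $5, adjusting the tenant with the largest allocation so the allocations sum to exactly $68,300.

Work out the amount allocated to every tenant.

Floor area total 29,837; days total 1,013.
Blended shares (20% floor area + 80% days): Unit 5B 0.2164; Unit 2B 0.2669; Unit PH2 0.2728; Unit 5A 0.1850; Unit 3B 0.0588.
Pro-rata amounts: Unit 5B 14,780.69; Unit 2B 18,232.19; Unit PH2 18,632.37; Unit 5A 12,636.67; Unit 3B 4,018.08.
After rounding ($5): Unit 5B $14,780; Unit 2B $18,230; Unit PH2 $18,630; Unit 5A $12,635; Unit 3B $4,020. Sum = $68,295.
Difference $68,300 − $68,295 = +$5 applied to largest allocation (Unit PH2): Unit PH2 becomes $18,635.

Unit 5B: $14,780; Unit 2B: $18,230; Unit PH2: $18,635; Unit 5A: $12,635; Unit 3B: $4,020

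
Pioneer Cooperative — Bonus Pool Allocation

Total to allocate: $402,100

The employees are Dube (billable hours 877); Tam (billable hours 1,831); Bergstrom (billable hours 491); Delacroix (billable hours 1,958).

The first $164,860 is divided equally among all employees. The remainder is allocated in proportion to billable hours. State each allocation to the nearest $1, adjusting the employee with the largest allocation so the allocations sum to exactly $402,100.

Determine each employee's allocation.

Dube: $81,560; Tam: $125,447; Bergstrom: $63,803; Delacroix: $131,290

First tranche $164,860 split equally: $41,215 each.
Remainder $237,240 by billable hours (total 5,157): Dube 40,345.06 → $40,345; Tam 84,232.39 → $84,232; Bergstrom 22,587.71 → $22,588; Delacroix 90,074.83 → $90,075.
Totals: Dube $41,215 + $40,345 = $81,560; Tam $41,215 + $84,232 = $125,447; Bergstrom $41,215 + $22,588 = $63,803; Delacroix $41,215 + $90,075 = $131,290.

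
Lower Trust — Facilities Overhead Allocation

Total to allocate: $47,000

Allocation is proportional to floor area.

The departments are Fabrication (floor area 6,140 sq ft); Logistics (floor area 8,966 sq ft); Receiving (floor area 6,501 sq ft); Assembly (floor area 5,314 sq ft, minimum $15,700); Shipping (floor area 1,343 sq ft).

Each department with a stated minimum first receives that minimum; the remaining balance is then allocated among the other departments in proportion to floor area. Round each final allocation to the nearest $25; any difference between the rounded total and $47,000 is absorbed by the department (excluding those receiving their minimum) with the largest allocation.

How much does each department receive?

Fabrication: $8,375 · Logistics: $12,225 · Receiving: $8,875 · Assembly: $15,700 · Shipping: $1,825

Guaranteed amounts: Assembly $15,700. Balance $31,300.
Balance split over remaining floor area 22,950: Fabrication 8,373.94 → $8,375; Logistics 12,228.14 → $12,225; Receiving 8,866.29 → $8,875; Shipping 1,831.63 → $1,825.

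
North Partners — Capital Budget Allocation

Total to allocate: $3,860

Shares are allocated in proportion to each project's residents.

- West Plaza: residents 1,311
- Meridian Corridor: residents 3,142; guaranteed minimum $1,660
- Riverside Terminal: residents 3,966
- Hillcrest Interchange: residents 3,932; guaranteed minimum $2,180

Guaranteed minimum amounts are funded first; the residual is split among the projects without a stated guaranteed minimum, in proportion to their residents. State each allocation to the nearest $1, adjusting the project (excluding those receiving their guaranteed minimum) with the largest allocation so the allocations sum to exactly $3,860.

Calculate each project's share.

West Plaza: $5 · Meridian Corridor: $1,660 · Riverside Terminal: $15 · Hillcrest Interchange: $2,180

Fund the minimums — Meridian Corridor $1,660; Hillcrest Interchange $2,180. Balance $20.
Balance split over remaining residents 5,277: West Plaza 4.97 → $5; Riverside Terminal 15.03 → $15.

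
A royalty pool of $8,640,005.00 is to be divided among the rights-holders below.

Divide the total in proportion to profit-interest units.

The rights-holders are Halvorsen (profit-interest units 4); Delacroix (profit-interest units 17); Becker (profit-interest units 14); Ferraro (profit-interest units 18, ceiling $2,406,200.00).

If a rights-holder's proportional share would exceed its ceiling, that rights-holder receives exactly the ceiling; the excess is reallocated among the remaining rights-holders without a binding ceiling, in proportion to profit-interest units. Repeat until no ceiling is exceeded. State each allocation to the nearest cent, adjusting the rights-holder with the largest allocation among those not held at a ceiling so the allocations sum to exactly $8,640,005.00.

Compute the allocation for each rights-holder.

Halvorsen: $712,434.86; Delacroix: $3,027,848.14; Becker: $2,493,522.00; Ferraro: $2,406,200.00

Combined profit-interest units = 53.
Unconstrained shares: Halvorsen 652,075.8491; Delacroix 2,771,322.3585; Becker 2,282,265.4717; Ferraro 2,934,341.3208.
Held at cap: Ferraro ($2,406,200.00); balance $6,233,805.00 reallocated over remaining profit-interest units 35.
Redistributed shares: Halvorsen 712,434.8571 → $712,434.86; Delacroix 3,027,848.1429 → $3,027,848.14; Becker 2,493,522.0000 → $2,493,522.00.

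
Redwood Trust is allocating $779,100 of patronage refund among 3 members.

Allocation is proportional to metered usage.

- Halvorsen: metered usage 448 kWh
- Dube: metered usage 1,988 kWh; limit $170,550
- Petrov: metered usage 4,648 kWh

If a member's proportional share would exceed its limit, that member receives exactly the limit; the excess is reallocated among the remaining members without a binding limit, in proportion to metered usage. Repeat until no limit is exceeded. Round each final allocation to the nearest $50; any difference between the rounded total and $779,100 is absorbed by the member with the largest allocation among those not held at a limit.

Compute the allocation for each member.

Total metered usage = 7,084.
Pro-rata shares before constraints: Halvorsen 49,271.15; Dube 218,640.71; Petrov 511,188.14.
Capped: Dube ($170,550); remaining pool $608,550 reallocated over remaining metered usage 5,096.
Remaining shares: Halvorsen 53,498.90 → $53,500; Petrov 555,051.10 → $555,050.

Halvorsen: $53,500 | Dube: $170,550 | Petrov: $555,050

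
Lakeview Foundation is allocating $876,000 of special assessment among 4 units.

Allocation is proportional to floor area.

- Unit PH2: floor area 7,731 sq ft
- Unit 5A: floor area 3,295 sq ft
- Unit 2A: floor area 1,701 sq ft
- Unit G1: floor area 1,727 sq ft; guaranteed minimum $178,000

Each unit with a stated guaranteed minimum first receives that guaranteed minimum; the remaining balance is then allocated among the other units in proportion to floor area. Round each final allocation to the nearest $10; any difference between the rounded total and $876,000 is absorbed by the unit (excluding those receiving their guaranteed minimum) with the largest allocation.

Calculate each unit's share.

Guaranteed amounts: Unit G1 $178,000. Remaining pool $698,000.
Remaining pool split over remaining floor area 12,727: Unit PH2 423,999.21 → $424,000; Unit 5A 180,711.09 → $180,710; Unit 2A 93,289.70 → $93,290.

Unit PH2: $424,000 | Unit 5A: $180,710 | Unit 2A: $93,290 | Unit G1: $178,000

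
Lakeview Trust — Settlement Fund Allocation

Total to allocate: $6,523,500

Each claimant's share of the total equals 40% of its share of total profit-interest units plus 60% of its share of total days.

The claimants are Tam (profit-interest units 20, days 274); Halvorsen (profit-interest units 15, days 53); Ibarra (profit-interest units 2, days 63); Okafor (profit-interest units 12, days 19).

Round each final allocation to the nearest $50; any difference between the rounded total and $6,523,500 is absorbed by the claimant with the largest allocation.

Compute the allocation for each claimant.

Profit-interest units total 49; days total 409.
Blended shares (40% profit-interest units + 60% days): Tam 0.5652; Halvorsen 0.2002; Ibarra 0.1087; Okafor 0.1258.
Unrounded shares: Tam 3,687,221.13; Halvorsen 1,306,002.03; Ibarra 709,411.50; Okafor 820,865.34.
At nearest $50: Tam $3,687,200; Halvorsen $1,306,000; Ibarra $709,400; Okafor $820,850. Sum = $6,523,450.
Difference $6,523,500 − $6,523,450 = +$50 applied to largest allocation (Tam): Tam becomes $3,687,250.

Tam: $3,687,250 · Halvorsen: $1,306,000 · Ibarra: $709,400 · Okafor: $820,850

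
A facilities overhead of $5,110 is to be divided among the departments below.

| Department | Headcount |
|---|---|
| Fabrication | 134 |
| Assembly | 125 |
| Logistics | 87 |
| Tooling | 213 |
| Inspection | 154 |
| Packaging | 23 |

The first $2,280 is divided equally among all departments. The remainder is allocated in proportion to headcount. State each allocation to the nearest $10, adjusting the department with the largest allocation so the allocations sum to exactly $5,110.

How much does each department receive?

Fabrication: $900 · Assembly: $860 · Logistics: $710 · Tooling: $1,200 · Inspection: $970 · Packaging: $470

Equal tier: $2,280 ÷ 6 = $380 apiece.
Remainder $2,830 by headcount (total 736): Fabrication 515.24 → $520; Assembly 480.64 → $480; Logistics 334.52 → $330; Tooling 819.01 → $820; Inspection 592.15 → $590; Packaging 88.44 → $90.
Totals: Fabrication $380 + $520 = $900; Assembly $380 + $480 = $860; Logistics $380 + $330 = $710; Tooling $380 + $820 = $1,200; Inspection $380 + $590 = $970; Packaging $380 + $90 = $470.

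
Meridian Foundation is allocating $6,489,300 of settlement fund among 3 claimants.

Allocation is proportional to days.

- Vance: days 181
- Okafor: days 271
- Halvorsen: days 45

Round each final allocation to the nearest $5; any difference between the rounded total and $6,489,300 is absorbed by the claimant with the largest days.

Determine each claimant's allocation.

Combined days = 497.
Proportional shares: Vance 181/497 × $6,489,300 = 2,363,306.44; Okafor 271/497 × $6,489,300 = 3,538,431.19; Halvorsen 45/497 × $6,489,300 = 587,562.37.
At nearest $5: Vance $2,363,305; Okafor $3,538,430; Halvorsen $587,560. Sum = $6,489,295.
Difference $6,489,300 − $6,489,295 = +$5 applied to largest days (Okafor): Okafor becomes $3,538,435.

Vance: $2,363,305 | Okafor: $3,538,435 | Halvorsen: $587,560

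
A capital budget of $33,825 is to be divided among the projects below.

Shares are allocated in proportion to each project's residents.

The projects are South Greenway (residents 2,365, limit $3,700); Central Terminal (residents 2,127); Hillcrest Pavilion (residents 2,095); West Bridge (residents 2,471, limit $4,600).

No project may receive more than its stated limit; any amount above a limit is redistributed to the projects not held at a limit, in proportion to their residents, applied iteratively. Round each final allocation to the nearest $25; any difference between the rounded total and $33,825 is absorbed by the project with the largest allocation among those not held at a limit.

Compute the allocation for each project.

South Greenway: $3,700; Central Terminal: $12,850; Hillcrest Pavilion: $12,675; West Bridge: $4,600

Combined residents = 9,058.
Unconstrained shares: South Greenway 8,831.54; Central Terminal 7,942.79; Hillcrest Pavilion 7,823.29; West Bridge 9,227.38.
Held at cap: South Greenway ($3,700), West Bridge ($4,600); residual $25,525 reallocated over remaining residents 4,222.
Redistributed shares: Central Terminal 12,859.23 → $12,850; Hillcrest Pavilion 12,665.77 → $12,675.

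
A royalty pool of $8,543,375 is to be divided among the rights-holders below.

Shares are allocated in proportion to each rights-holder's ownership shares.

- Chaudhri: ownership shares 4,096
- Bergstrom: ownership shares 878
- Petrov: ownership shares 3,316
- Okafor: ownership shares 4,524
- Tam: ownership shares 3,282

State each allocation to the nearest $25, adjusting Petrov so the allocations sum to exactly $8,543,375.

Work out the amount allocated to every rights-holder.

Chaudhri: $2,174,050; Bergstrom: $466,025; Petrov: $1,760,075; Okafor: $2,401,225; Tam: $1,742,000

Sum of ownership shares: 16,096.
Pro-rata amounts: Chaudhri 4,096/16,096 × $8,543,375 = 2,174,059.64; Bergstrom 878/16,096 × $8,543,375 = 466,021.57; Petrov 3,316/16,096 × $8,543,375 = 1,760,054.14; Okafor 4,524/16,096 × $8,543,375 = 2,401,231.89; Tam 3,282/16,096 × $8,543,375 = 1,742,007.75.
At nearest $25: Chaudhri $2,174,050; Bergstrom $466,025; Petrov $1,760,050; Okafor $2,401,225; Tam $1,742,000. Sum = $8,543,350.
Difference $8,543,375 − $8,543,350 = +$25 applied to Petrov: Petrov becomes $1,760,075.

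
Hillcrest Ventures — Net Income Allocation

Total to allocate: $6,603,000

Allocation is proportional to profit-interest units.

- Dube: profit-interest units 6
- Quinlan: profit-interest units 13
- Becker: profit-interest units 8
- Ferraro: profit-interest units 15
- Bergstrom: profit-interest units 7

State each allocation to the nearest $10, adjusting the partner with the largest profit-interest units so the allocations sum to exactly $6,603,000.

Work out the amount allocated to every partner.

Dube: $808,530 · Quinlan: $1,751,820 · Becker: $1,078,040 · Ferraro: $2,021,320 · Bergstrom: $943,290

Total profit-interest units = 49.
Unrounded shares: Dube 6/49 × $6,603,000 = 808,530.61; Quinlan 13/49 × $6,603,000 = 1,751,816.33; Becker 8/49 × $6,603,000 = 1,078,040.82; Ferraro 15/49 × $6,603,000 = 2,021,326.53; Bergstrom 7/49 × $6,603,000 = 943,285.71.
At nearest $10: Dube $808,530; Quinlan $1,751,820; Becker $1,078,040; Ferraro $2,021,330; Bergstrom $943,290. Sum = $6,603,010.
Difference $6,603,000 − $6,603,010 = −$10 applied to largest profit-interest units (Ferraro): Ferraro becomes $2,021,320.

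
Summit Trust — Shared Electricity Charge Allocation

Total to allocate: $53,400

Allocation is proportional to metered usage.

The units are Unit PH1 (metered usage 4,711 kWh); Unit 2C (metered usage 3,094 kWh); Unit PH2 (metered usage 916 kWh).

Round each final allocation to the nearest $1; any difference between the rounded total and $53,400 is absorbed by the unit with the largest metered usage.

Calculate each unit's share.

Total metered usage = 4,711 + 3,094 + 916 = 8,721.
Raw shares: Unit PH1 28,846.16; Unit 2C 18,945.03; Unit PH2 5,608.81.
At nearest $1: Unit PH1 $28,846; Unit 2C $18,945; Unit PH2 $5,609. Sum = $53,400.
No rounding difference to absorb.

Unit PH1: $28,846; Unit 2C: $18,945; Unit PH2: $5,609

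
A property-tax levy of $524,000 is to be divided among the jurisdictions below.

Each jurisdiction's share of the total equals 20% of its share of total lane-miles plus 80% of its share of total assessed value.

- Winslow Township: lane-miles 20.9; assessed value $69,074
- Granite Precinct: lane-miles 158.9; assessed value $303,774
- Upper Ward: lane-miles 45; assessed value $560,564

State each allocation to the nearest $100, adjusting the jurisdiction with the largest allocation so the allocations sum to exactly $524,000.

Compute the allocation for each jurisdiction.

Totals — lane-miles 224.8, assessed value 933,412.
Composite weights (20% lane-miles + 80% assessed value): Winslow Township 0.0778; Granite Precinct 0.4017; Upper Ward 0.5205.
Pro-rata amounts: Winslow Township 40,764.90; Granite Precinct 210,504.36; Upper Ward 272,730.75.
Rounded to nearest $100: Winslow Township $40,800; Granite Precinct $210,500; Upper Ward $272,700. Sum = $524,000.
Sum already equals the total — no adjustment.

Winslow Township: $40,800; Granite Precinct: $210,500; Upper Ward: $272,700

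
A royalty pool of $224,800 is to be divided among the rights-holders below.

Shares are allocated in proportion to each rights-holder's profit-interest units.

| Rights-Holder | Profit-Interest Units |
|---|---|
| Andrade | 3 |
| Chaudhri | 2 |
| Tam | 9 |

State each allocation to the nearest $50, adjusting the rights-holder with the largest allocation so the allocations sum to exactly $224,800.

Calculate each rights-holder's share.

Profit-interest units total: 14.
Pro-rata amounts: Andrade 3/14 × $224,800 = 48,171.43; Chaudhri 2/14 × $224,800 = 32,114.29; Tam 9/14 × $224,800 = 144,514.29.
After rounding ($50): Andrade $48,150; Chaudhri $32,100; Tam $144,500. Sum = $224,750.
Difference $224,800 − $224,750 = +$50 applied to largest allocation (Tam): Tam becomes $144,550.

Andrade: $48,150 · Chaudhri: $32,100 · Tam: $144,550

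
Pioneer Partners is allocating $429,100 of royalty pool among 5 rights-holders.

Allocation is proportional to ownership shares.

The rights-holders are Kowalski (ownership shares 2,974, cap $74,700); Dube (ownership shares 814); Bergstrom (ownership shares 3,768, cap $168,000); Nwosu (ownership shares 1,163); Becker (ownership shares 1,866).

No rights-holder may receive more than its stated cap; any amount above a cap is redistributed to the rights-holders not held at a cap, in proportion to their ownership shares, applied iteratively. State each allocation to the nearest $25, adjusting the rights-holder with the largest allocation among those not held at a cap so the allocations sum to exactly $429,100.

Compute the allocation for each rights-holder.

Sum of ownership shares: 10,585.
Pro-rata shares before constraints: Kowalski 120,561.49; Dube 32,998.34; Bergstrom 152,749.06; Nwosu 47,146.27; Becker 75,644.84.
Held at cap: Kowalski ($74,700); remaining pool $354,400 reallocated over remaining ownership shares 7,611.
Held at cap: Bergstrom ($168,000); remaining pool $186,400 reallocated over remaining ownership shares 3,843.
Shares after redistribution: Dube 39,482.07 → $39,475; Nwosu 56,409.89 → $56,400; Becker 90,508.04 → $90,500.
Rounding difference +$25 applied to Becker → $90,525.

Kowalski: $74,700 · Dube: $39,475 · Bergstrom: $168,000 · Nwosu: $56,400 · Becker: $90,525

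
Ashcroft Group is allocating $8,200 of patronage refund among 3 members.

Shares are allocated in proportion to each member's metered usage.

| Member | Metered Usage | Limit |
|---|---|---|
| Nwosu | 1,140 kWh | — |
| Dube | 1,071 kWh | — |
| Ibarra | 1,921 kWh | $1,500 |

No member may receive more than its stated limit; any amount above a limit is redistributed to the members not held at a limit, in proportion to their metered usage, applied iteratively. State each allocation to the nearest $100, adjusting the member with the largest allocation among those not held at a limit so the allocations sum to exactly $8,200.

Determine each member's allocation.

Nwosu: $3,500; Dube: $3,200; Ibarra: $1,500

Combined metered usage = 4,132.
Unconstrained shares: Nwosu 2,262.34; Dube 2,125.41; Ibarra 3,812.25.
Held at cap: Ibarra ($1,500); residual $6,700 reallocated over remaining metered usage 2,211.
Remaining shares: Nwosu 3,454.55 → $3,500; Dube 3,245.45 → $3,200.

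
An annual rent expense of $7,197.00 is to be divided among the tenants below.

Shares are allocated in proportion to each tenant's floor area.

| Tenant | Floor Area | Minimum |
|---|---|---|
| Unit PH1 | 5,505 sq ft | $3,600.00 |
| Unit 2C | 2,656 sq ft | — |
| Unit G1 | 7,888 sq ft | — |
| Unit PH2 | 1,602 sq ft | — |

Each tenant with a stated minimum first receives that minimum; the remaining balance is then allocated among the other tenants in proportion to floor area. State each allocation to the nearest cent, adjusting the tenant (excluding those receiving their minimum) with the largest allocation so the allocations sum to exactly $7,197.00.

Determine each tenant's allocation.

Guaranteed amounts: Unit PH1 $3,600.00. Balance $3,597.00.
Balance split over remaining floor area 12,146: Unit 2C 786.5661 → $786.57; Unit G1 2,336.0066 → $2,336.01; Unit PH2 474.4273 → $474.43.
Rounding difference −$0.01 applied to Unit G1 → $2,336.00.

Unit PH1: $3,600.00; Unit 2C: $786.57; Unit G1: $2,336.00; Unit PH2: $474.43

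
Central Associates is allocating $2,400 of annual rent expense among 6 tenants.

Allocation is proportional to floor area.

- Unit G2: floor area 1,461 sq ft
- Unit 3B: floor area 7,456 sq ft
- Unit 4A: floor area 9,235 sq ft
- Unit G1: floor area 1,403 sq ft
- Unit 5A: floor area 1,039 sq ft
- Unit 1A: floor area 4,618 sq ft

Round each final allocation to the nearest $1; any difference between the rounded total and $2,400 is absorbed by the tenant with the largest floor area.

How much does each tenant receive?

Unit G2: $139 | Unit 3B: $710 | Unit 4A: $878 | Unit G1: $134 | Unit 5A: $99 | Unit 1A: $440

Combined floor area = 1,461 + 7,456 + 9,235 + 1,403 + 1,039 + 4,618 = 25,212.
Unrounded shares: Unit G2 139.08; Unit 3B 709.76; Unit 4A 879.11; Unit G1 133.56; Unit 5A 98.91; Unit 1A 439.60.
Rounded to nearest $1: Unit G2 $139; Unit 3B $710; Unit 4A $879; Unit G1 $134; Unit 5A $99; Unit 1A $440. Sum = $2,401.
Difference $2,400 − $2,401 = −$1 applied to largest floor area (Unit 4A): Unit 4A becomes $878.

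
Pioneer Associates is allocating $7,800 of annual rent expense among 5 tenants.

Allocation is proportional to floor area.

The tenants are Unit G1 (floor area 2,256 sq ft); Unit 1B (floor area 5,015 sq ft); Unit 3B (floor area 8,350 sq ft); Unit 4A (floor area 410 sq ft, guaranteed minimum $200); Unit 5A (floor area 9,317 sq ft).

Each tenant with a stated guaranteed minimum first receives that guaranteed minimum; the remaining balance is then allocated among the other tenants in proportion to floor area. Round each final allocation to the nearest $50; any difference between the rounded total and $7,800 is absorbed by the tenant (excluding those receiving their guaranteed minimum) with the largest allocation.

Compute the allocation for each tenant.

Unit G1: $700 | Unit 1B: $1,550 | Unit 3B: $2,550 | Unit 4A: $200 | Unit 5A: $2,800

Guaranteed amounts: Unit 4A $200. Residual $7,600.
Residual split over remaining floor area 24,938: Unit G1 687.53 → $700; Unit 1B 1,528.35 → $1,550; Unit 3B 2,544.71 → $2,550; Unit 5A 2,839.41 → $2,850.
Rounding difference −$50 applied to Unit 5A → $2,800.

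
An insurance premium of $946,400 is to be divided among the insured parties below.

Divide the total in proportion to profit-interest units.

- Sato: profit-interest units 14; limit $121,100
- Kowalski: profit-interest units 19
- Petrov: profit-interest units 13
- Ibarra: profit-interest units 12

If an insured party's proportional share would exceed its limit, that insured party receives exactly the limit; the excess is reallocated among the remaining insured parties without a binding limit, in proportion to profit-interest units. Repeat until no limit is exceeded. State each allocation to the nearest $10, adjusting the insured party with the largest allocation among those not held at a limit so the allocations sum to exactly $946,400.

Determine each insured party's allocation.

Sato: $121,100; Kowalski: $356,380; Petrov: $243,840; Ibarra: $225,080

Sum of profit-interest units: 58.
Proportional shares (ignoring caps): Sato 228,441.38; Kowalski 310,027.59; Petrov 212,124.14; Ibarra 195,806.90.
Capped: Sato ($121,100); balance $825,300 reallocated over remaining profit-interest units 44.
Redistributed shares: Kowalski 356,379.55 → $356,380; Petrov 243,838.64 → $243,840; Ibarra 225,081.82 → $225,080.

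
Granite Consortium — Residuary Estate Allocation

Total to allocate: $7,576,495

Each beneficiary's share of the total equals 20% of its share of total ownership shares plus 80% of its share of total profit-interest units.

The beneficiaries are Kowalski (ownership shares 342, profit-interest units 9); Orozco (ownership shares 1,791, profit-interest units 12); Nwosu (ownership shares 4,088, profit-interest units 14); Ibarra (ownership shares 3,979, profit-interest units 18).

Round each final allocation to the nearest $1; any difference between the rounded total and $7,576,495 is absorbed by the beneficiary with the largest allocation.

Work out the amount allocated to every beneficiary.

Ownership shares total 10,200; profit-interest units total 53.
Combined weights (20% ownership shares + 80% profit-interest units): Kowalski 0.1426; Orozco 0.2162; Nwosu 0.2915; Ibarra 0.3497.
Pro-rata amounts: Kowalski 1,080,066.78; Orozco 1,638,414.94; Nwosu 2,208,378.71; Ibarra 2,649,634.56.
Rounded to nearest $1: Kowalski $1,080,067; Orozco $1,638,415; Nwosu $2,208,379; Ibarra $2,649,635. Sum = $7,576,496.
Difference $7,576,495 − $7,576,496 = −$1 applied to largest allocation (Ibarra): Ibarra becomes $2,649,634.

Kowalski: $1,080,067 | Orozco: $1,638,415 | Nwosu: $2,208,379 | Ibarra: $2,649,634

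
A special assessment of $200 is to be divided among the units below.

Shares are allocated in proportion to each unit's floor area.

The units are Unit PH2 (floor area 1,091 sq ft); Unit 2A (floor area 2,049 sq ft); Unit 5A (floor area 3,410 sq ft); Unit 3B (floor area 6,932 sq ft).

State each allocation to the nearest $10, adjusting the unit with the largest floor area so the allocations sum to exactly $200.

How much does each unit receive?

Unit PH2: $20 | Unit 2A: $30 | Unit 5A: $50 | Unit 3B: $100

Combined floor area = 1,091 + 2,049 + 3,410 + 6,932 = 13,482.
Proportional shares: Unit PH2 16.18; Unit 2A 30.40; Unit 5A 50.59; Unit 3B 102.83.
After rounding ($10): Unit PH2 $20; Unit 2A $30; Unit 5A $50; Unit 3B $100. Sum = $200.
Rounded total matches; no reconciliation needed.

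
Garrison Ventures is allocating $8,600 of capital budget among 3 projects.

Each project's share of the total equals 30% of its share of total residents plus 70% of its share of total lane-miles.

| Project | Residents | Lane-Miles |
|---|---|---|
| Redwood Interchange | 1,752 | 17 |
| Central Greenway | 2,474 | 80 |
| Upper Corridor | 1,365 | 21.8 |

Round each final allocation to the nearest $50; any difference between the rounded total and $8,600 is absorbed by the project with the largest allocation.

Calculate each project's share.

Redwood Interchange: $1,650 · Central Greenway: $5,200 · Upper Corridor: $1,750

Residents total 5,591; lane-miles total 118.8.
Combined weights (30% residents + 70% lane-miles): Redwood Interchange 0.1942; Central Greenway 0.6041; Upper Corridor 0.2017.
Proportional shares: Redwood Interchange 1,669.92; Central Greenway 5,195.51; Upper Corridor 1,734.57.
After rounding ($50): Redwood Interchange $1,650; Central Greenway $5,200; Upper Corridor $1,750. Sum = $8,600.
No rounding difference to absorb.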